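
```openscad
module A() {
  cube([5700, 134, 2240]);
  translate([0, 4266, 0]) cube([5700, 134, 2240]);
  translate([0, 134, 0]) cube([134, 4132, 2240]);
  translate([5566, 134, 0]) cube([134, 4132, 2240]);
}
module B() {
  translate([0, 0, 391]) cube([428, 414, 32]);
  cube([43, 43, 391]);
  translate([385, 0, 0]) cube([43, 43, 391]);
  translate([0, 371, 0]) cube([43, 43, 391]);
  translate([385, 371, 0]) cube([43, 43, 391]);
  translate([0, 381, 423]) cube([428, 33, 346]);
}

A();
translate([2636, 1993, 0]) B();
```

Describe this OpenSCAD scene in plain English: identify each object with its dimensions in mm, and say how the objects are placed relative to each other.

A is the wall frame of a small rectangular building: four walls, each 2240 mm tall and 134 mm thick, enclosing a footprint 5700 mm (x) by 4400 mm (y) outside-to-outside, with no floor or roof. The front and back walls (the −y and +y sides) span the full width; the two side walls fit between them.

B is a chair. The seat is a 428×414×32 mm slab with its top at z = 423 mm, on four 43×43 mm corner legs (flush with the seat edges, standing on z = 0). A flat backrest 33 mm thick, 346 mm tall, spans the full seat width and rises from the seat top along its +y edge, rear face flush with the rear of the seat.

The chair sits inside the house frame, centred.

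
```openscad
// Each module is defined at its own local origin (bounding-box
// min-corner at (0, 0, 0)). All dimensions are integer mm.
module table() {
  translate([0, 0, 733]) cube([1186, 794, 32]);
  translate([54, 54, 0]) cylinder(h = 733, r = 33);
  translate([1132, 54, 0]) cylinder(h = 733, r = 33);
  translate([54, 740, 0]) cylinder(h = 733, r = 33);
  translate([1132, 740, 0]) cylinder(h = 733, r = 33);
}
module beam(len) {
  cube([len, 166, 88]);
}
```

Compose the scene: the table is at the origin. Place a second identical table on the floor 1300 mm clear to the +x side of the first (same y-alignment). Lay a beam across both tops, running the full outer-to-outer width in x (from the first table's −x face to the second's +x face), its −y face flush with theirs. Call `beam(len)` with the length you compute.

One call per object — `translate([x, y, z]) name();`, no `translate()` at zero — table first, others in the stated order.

table();
translate([2486, 0, 0]) table();
translate([0, 0, 765]) beam(3672);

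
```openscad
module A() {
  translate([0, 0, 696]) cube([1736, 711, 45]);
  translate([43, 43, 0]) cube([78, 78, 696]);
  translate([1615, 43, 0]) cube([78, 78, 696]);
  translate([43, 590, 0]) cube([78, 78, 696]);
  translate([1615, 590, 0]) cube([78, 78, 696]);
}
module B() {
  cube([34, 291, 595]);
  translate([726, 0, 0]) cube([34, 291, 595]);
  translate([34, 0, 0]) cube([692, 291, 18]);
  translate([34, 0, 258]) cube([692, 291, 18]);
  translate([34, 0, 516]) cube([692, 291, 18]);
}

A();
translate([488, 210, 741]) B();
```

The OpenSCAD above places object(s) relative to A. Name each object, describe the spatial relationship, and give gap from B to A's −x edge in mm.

A is a table. B is a bookshelf. The bookshelf is on top of the table, centred. The gap from the bookshelf to the table's −x edge is 488 mm.

The bookshelf's min-x is at 488; the table's min-x is 0; gap = 488 mm.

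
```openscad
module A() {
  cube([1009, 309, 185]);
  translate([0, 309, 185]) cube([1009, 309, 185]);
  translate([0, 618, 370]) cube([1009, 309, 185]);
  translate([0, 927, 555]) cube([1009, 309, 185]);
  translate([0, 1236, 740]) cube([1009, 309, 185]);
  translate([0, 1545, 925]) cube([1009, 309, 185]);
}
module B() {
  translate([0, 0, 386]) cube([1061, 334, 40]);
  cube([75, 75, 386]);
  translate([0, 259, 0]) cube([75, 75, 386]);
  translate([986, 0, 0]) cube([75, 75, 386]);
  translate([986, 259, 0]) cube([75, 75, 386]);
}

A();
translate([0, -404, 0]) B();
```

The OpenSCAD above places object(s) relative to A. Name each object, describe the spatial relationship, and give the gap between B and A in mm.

The bench's nearest face is 70 mm from the staircase's −y face.

A is a staircase. B is a bench. The bench is on the floor beside the staircase on its −y side. The gap between the bench and the staircase is 70 mm.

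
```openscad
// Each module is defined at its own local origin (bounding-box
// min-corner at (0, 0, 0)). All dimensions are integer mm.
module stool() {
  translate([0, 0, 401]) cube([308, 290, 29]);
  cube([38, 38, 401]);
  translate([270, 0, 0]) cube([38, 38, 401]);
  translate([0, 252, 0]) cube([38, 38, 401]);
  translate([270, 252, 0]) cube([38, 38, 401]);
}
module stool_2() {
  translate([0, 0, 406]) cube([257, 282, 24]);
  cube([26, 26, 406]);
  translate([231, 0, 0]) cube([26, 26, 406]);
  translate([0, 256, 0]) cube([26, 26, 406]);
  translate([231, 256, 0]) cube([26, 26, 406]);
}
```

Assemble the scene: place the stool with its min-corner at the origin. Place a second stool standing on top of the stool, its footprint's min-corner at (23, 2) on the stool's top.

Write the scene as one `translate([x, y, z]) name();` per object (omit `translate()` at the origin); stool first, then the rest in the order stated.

stool();
translate([23, 2, 430]) stool_2();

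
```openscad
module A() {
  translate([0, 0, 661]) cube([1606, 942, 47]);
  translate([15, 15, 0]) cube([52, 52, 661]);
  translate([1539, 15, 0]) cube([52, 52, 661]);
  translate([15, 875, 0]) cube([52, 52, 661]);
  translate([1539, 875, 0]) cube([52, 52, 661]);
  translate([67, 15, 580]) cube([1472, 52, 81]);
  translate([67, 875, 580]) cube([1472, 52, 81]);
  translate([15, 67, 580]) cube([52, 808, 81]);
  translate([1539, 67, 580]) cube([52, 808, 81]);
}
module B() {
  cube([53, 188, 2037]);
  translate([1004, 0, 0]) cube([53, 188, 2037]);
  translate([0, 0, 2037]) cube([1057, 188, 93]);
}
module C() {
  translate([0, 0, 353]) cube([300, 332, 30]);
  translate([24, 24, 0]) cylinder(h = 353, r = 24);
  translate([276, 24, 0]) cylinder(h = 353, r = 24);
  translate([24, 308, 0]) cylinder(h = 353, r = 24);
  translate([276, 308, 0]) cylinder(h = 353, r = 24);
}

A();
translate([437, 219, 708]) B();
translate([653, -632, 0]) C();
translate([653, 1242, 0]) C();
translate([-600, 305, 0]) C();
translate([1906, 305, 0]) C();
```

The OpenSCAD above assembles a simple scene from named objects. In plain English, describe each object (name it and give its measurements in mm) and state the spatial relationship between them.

A is a table: top 1606 mm (x) × 942 mm (y), 47 mm thick, upper face at z = 708 mm, on four 52×52 mm square legs, each inset 15 mm from the nearest pair of top edges, running from z = 0 to the bottom of the top. Four apron rails, 52 mm thick and 81 mm tall, run between adjacent legs with their top edges flush with the underside of the top and their outer faces flush with the legs' outer faces.

B is a door frame. The clear opening is 951 mm wide and 2037 mm high. Two 53 mm wide jambs, 188 mm deep, stand either side of the opening from the floor to the top of the opening. A 93 mm thick head sits across the top of both jambs, spanning the full outside width of the frame.

C is a four-legged stool. The seat is a 300×332×30 mm slab whose top surface is at z = 383 mm; four round legs, each 48 mm in diameter, run from the floor (z = 0) to the underside of the seat, each leg's axis is inset half a diameter from the nearest pair of seat edges (so the leg's bounding box is flush with the corner).

The door frame is on top of the table. Four stools sit around the table at the −y, +y, −x, +x sides.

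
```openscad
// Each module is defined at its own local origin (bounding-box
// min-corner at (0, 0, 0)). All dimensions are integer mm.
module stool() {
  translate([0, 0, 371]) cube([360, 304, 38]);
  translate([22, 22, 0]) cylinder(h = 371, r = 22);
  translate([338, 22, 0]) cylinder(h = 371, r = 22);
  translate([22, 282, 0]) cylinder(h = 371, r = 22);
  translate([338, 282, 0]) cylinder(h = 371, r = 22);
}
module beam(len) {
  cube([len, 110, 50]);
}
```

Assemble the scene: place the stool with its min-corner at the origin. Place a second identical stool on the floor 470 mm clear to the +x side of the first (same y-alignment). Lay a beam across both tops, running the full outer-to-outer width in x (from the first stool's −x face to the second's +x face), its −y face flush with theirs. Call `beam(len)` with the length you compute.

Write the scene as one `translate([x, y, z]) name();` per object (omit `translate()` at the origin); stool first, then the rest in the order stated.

stool();
translate([830, 0, 0]) stool();
translate([0, 0, 409]) beam(1190);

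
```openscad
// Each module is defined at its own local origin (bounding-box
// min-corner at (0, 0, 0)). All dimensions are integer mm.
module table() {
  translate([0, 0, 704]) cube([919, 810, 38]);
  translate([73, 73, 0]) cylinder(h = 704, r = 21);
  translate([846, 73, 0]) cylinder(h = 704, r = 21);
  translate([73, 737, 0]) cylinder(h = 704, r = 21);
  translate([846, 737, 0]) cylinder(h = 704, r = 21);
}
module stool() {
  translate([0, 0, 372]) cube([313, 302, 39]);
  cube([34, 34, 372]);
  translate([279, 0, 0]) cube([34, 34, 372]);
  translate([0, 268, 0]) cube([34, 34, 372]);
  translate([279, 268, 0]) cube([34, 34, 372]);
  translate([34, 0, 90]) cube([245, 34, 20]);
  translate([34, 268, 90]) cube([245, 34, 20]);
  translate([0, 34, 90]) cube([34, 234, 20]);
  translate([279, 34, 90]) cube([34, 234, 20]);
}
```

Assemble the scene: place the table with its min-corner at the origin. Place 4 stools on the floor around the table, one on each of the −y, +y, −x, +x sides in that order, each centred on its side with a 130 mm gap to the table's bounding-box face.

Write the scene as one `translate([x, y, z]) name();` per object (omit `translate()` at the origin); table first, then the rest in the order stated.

table();
translate([303, -432, 0]) stool();
translate([303, 940, 0]) stool();
translate([-443, 254, 0]) stool();
translate([1049, 254, 0]) stool();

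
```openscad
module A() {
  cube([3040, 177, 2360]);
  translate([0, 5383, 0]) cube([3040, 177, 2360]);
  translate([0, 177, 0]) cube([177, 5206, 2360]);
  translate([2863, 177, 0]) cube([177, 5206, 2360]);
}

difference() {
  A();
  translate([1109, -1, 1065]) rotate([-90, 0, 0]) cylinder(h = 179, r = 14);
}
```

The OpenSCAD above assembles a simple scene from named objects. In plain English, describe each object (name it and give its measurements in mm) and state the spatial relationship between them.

A is a box-shaped house frame (walls only): outside footprint 3040×5560 mm, wall height 2360 mm, wall thickness 177 mm. The two y-facing walls run the full x-width; the two x-facing walls fit between the inner faces of the y-facing walls.

The house frame has a circular hole of radius 14 mm through its front wall, centred at (x = 1109, z = 1065).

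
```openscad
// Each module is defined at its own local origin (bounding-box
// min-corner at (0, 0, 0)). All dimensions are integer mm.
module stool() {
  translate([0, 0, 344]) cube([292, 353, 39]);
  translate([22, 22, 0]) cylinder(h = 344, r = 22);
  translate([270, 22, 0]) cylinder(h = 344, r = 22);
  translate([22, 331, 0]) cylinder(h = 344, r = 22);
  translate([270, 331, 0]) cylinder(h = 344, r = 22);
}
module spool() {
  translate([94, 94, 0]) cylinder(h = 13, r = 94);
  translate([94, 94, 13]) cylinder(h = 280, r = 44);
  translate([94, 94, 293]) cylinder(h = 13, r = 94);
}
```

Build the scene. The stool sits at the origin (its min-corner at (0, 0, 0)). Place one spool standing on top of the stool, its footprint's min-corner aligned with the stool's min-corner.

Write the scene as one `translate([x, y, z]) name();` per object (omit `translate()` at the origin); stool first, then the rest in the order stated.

stool();
translate([0, 0, 383]) spool();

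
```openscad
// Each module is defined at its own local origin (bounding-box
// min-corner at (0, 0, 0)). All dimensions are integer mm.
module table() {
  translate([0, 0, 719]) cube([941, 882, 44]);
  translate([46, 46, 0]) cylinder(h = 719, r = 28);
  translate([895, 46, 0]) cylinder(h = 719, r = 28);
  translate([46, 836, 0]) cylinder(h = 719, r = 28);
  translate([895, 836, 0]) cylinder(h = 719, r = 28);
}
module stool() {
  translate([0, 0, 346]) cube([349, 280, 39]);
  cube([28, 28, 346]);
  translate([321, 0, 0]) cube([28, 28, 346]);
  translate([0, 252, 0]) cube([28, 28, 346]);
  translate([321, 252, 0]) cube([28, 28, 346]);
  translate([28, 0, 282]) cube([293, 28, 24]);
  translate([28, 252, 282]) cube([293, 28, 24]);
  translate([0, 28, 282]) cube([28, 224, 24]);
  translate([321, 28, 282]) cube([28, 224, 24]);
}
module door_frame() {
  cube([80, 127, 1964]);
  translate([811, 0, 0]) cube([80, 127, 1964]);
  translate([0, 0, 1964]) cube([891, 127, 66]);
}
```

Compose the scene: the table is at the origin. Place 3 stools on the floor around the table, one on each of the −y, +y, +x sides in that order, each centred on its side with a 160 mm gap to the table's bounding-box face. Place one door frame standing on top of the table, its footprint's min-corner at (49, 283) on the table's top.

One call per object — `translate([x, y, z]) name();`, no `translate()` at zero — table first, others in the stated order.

table();
translate([296, -440, 0]) stool();
translate([296, 1042, 0]) stool();
translate([1101, 301, 0]) stool();
translate([49, 283, 763]) door_frame();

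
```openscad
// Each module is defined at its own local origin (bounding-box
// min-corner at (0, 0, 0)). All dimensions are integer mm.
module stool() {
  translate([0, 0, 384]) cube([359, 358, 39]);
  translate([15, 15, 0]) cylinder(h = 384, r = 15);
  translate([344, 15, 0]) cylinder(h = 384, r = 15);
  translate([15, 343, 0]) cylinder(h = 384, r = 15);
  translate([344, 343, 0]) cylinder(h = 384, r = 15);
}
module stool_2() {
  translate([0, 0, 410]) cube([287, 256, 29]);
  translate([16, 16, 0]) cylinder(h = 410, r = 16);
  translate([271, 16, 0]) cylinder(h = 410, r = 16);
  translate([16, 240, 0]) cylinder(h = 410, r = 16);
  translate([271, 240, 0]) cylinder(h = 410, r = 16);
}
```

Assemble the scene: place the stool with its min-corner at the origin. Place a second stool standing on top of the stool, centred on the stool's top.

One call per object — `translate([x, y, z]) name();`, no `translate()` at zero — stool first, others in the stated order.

stool();
translate([36, 51, 423]) stool_2();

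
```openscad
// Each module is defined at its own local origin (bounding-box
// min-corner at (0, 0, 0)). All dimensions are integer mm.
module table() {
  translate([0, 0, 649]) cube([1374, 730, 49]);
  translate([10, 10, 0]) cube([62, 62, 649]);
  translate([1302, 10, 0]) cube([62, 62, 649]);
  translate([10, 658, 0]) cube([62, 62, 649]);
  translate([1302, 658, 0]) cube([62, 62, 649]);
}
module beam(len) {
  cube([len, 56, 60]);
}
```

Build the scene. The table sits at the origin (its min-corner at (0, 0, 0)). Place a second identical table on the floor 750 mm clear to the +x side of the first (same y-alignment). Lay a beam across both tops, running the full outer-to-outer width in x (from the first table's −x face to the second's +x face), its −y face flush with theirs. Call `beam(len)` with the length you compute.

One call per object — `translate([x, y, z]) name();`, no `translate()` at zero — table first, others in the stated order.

table();
translate([2124, 0, 0]) table();
translate([0, 0, 698]) beam(3498);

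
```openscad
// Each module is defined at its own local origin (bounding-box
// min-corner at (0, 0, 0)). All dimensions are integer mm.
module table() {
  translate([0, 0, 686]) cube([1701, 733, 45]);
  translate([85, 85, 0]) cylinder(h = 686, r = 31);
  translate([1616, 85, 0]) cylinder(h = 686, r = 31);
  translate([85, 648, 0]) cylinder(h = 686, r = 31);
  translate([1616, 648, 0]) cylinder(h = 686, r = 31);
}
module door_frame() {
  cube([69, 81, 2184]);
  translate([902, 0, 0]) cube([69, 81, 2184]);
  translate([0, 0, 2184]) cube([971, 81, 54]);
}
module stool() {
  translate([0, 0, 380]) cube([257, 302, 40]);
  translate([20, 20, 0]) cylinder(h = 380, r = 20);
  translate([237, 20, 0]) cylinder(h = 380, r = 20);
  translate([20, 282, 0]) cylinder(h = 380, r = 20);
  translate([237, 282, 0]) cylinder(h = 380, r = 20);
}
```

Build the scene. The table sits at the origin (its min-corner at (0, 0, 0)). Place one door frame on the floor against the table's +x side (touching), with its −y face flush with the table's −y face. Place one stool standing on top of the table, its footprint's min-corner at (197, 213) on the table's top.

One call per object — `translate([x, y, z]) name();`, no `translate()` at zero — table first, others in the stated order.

table();
translate([1701, 0, 0]) door_frame();
translate([197, 213, 731]) stool();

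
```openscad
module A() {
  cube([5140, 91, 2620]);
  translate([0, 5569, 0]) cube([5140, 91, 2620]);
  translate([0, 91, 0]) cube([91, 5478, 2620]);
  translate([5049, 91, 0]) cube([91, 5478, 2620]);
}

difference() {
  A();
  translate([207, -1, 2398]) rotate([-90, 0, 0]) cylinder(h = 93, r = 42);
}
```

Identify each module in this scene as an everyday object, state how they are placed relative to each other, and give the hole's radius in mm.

A is a house frame. The house frame has a circular hole through its front wall. The hole's radius is 42 mm.

The subtracted cylinder has r = 42 mm.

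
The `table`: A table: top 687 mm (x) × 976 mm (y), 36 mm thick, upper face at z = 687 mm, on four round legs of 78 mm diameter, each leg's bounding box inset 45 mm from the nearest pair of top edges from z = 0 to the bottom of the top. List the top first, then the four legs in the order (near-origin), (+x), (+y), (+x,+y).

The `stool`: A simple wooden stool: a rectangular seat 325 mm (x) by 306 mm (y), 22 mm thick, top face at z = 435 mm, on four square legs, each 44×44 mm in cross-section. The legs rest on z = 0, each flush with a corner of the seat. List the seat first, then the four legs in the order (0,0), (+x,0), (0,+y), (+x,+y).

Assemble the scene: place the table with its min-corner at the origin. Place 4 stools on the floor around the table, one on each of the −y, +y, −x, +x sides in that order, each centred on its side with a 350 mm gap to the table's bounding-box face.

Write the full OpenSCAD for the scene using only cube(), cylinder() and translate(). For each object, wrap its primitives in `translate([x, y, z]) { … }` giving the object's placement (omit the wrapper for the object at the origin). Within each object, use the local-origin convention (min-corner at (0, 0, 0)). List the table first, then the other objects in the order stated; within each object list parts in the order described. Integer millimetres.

translate([0, 0, 651]) cube([687, 976, 36]);
translate([84, 84, 0]) cylinder(h = 651, r = 39);
translate([603, 84, 0]) cylinder(h = 651, r = 39);
translate([84, 892, 0]) cylinder(h = 651, r = 39);
translate([603, 892, 0]) cylinder(h = 651, r = 39);
translate([181, -656, 0]) {
  translate([0, 0, 413]) cube([325, 306, 22]);
  cube([44, 44, 413]);
  translate([281, 0, 0]) cube([44, 44, 413]);
  translate([0, 262, 0]) cube([44, 44, 413]);
  translate([281, 262, 0]) cube([44, 44, 413]);
}
translate([181, 1326, 0]) {
  translate([0, 0, 413]) cube([325, 306, 22]);
  cube([44, 44, 413]);
  translate([281, 0, 0]) cube([44, 44, 413]);
  translate([0, 262, 0]) cube([44, 44, 413]);
  translate([281, 262, 0]) cube([44, 44, 413]);
}
translate([-675, 335, 0]) {
  translate([0, 0, 413]) cube([325, 306, 22]);
  cube([44, 44, 413]);
  translate([281, 0, 0]) cube([44, 44, 413]);
  translate([0, 262, 0]) cube([44, 44, 413]);
  translate([281, 262, 0]) cube([44, 44, 413]);
}
translate([1037, 335, 0]) {
  translate([0, 0, 413]) cube([325, 306, 22]);
  cube([44, 44, 413]);
  translate([281, 0, 0]) cube([44, 44, 413]);
  translate([0, 262, 0]) cube([44, 44, 413]);
  translate([281, 262, 0]) cube([44, 44, 413]);
}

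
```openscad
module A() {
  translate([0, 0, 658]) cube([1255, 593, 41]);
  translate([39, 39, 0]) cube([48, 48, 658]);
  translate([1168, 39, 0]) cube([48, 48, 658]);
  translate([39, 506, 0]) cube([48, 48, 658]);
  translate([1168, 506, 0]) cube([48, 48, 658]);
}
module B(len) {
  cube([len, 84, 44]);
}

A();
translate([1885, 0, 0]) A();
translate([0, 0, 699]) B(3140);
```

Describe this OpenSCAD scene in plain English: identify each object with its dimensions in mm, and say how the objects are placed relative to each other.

A is a table with a 1255×593 mm rectangular top, 41 mm thick, top surface at z = 699 mm, supported by four 48×48 mm square legs, each inset 39 mm from the nearest pair of top edges, running from the floor.

B is a rectangular beam 3140 mm long (x), 84 mm deep (y), 44 mm thick (z).

The beam spans the tops of two tables placed 630 mm apart, resting at z = 699 mm.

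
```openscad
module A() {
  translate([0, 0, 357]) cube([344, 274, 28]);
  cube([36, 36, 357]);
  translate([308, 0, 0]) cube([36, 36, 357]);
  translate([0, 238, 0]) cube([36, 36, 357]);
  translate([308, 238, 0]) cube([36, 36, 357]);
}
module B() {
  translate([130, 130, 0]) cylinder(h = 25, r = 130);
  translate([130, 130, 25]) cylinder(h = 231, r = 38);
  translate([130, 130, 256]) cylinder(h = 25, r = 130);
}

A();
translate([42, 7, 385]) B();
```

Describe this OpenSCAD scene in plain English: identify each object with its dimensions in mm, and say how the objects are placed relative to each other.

A is a four-legged stool. The seat is 344×274 mm, 28 mm thick, top at z = 385 mm. It stands on four square legs, each 36×36 mm in cross-section, from z = 0 to the seat underside, each flush with a corner of the seat.

B is a spool: two coaxial disc flanges of radius 130 mm and thickness 25 mm, joined by a core cylinder of radius 38 mm and height 231 mm. The lower flange rests on z = 0 and the three cylinders share a vertical axis.

The spool is on top of the stool, centred.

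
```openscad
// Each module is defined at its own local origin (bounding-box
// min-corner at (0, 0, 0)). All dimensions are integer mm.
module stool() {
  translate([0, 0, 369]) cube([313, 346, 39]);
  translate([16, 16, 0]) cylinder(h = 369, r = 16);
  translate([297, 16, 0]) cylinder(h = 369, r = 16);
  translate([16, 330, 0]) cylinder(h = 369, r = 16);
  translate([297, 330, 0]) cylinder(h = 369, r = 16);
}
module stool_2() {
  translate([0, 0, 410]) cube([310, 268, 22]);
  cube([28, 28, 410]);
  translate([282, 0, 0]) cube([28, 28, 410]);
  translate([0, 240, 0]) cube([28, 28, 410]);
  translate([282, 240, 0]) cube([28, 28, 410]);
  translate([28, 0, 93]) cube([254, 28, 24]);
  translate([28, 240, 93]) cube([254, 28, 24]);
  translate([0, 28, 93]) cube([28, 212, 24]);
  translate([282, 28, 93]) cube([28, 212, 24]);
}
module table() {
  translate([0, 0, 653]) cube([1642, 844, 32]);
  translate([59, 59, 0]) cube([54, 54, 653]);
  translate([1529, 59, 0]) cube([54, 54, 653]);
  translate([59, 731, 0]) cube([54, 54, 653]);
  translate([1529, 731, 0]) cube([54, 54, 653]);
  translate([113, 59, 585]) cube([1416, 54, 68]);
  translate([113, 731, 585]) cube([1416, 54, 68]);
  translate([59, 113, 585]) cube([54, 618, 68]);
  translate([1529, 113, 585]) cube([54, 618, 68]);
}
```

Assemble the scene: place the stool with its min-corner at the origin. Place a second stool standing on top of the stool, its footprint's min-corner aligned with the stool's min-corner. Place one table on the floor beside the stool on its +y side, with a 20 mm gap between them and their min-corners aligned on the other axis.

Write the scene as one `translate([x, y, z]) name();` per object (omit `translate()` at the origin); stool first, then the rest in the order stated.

stool();
translate([0, 0, 408]) stool_2();
translate([0, 366, 0]) table();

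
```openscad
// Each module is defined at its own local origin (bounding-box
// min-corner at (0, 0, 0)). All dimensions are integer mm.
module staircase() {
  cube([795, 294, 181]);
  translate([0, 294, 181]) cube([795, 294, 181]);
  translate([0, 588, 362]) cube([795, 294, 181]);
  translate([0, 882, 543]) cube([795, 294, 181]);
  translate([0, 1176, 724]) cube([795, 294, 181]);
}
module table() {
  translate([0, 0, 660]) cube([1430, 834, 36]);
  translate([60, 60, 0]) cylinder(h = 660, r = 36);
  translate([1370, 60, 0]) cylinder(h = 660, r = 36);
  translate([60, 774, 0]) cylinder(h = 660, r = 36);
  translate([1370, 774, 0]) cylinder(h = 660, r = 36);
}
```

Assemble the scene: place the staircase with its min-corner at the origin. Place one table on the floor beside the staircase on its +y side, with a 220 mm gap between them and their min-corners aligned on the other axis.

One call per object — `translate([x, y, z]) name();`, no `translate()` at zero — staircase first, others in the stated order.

staircase();
translate([0, 1690, 0]) table();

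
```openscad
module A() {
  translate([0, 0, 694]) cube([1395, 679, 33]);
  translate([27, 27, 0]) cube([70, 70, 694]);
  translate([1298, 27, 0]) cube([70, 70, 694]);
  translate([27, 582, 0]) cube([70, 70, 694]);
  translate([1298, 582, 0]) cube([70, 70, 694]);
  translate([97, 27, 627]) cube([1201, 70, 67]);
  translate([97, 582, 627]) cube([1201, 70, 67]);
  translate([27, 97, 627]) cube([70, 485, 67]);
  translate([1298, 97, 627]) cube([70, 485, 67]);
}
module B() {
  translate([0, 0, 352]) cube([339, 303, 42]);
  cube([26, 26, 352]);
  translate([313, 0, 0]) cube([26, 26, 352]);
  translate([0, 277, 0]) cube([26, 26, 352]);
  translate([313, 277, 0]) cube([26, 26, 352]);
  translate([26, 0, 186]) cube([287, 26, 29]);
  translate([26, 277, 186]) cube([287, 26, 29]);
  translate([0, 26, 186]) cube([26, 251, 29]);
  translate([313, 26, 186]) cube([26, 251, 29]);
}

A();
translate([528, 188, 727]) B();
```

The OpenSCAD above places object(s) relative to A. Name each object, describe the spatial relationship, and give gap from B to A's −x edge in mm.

The stool's min-x is at 528; the table's min-x is 0; gap = 528 mm.

A is a table. B is a stool. The stool is on top of the table, centred. The gap from the stool to the table's −x edge is 528 mm.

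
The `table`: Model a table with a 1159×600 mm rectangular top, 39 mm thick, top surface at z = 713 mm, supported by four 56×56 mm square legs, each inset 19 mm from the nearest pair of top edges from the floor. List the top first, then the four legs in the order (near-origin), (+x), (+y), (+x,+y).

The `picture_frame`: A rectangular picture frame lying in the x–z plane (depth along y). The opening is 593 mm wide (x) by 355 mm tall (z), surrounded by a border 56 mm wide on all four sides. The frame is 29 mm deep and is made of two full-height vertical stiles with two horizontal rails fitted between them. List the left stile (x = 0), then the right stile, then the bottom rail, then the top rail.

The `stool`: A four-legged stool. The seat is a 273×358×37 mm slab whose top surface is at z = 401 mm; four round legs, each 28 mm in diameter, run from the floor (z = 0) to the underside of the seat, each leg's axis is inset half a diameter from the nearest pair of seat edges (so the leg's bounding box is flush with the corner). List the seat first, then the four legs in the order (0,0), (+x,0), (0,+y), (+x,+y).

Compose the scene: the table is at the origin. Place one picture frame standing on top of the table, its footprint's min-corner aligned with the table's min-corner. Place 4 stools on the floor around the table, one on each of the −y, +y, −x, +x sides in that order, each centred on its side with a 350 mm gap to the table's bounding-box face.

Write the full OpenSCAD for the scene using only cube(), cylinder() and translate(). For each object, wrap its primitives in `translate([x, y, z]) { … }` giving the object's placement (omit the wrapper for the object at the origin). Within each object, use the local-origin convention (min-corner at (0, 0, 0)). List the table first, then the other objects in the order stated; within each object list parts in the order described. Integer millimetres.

translate([0, 0, 674]) cube([1159, 600, 39]);
translate([19, 19, 0]) cube([56, 56, 674]);
translate([1084, 19, 0]) cube([56, 56, 674]);
translate([19, 525, 0]) cube([56, 56, 674]);
translate([1084, 525, 0]) cube([56, 56, 674]);
translate([0, 0, 713]) {
  cube([56, 29, 467]);
  translate([649, 0, 0]) cube([56, 29, 467]);
  translate([56, 0, 0]) cube([593, 29, 56]);
  translate([56, 0, 411]) cube([593, 29, 56]);
}
translate([443, -708, 0]) {
  translate([0, 0, 364]) cube([273, 358, 37]);
  translate([14, 14, 0]) cylinder(h = 364, r = 14);
  translate([259, 14, 0]) cylinder(h = 364, r = 14);
  translate([14, 344, 0]) cylinder(h = 364, r = 14);
  translate([259, 344, 0]) cylinder(h = 364, r = 14);
}
translate([443, 950, 0]) {
  translate([0, 0, 364]) cube([273, 358, 37]);
  translate([14, 14, 0]) cylinder(h = 364, r = 14);
  translate([259, 14, 0]) cylinder(h = 364, r = 14);
  translate([14, 344, 0]) cylinder(h = 364, r = 14);
  translate([259, 344, 0]) cylinder(h = 364, r = 14);
}
translate([-623, 121, 0]) {
  translate([0, 0, 364]) cube([273, 358, 37]);
  translate([14, 14, 0]) cylinder(h = 364, r = 14);
  translate([259, 14, 0]) cylinder(h = 364, r = 14);
  translate([14, 344, 0]) cylinder(h = 364, r = 14);
  translate([259, 344, 0]) cylinder(h = 364, r = 14);
}
translate([1509, 121, 0]) {
  translate([0, 0, 364]) cube([273, 358, 37]);
  translate([14, 14, 0]) cylinder(h = 364, r = 14);
  translate([259, 14, 0]) cylinder(h = 364, r = 14);
  translate([14, 344, 0]) cylinder(h = 364, r = 14);
  translate([259, 344, 0]) cylinder(h = 364, r = 14);
}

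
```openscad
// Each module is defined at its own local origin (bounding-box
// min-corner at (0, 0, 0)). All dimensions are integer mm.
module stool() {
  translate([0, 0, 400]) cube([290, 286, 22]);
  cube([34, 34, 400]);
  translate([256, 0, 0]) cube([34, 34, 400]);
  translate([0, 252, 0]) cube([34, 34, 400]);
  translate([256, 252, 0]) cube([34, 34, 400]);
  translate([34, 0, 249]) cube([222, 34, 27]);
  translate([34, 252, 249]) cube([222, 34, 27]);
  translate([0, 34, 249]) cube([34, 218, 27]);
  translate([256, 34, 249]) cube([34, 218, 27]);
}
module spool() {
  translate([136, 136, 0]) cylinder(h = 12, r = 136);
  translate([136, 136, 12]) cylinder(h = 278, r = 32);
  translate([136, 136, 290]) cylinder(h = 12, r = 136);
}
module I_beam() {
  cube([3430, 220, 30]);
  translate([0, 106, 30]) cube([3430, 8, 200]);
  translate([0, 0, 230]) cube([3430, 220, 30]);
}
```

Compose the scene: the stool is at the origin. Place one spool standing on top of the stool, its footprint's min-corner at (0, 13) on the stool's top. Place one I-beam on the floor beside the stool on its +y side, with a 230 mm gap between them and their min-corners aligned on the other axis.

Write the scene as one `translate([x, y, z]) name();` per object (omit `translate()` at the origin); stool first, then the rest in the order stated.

stool();
translate([0, 13, 422]) spool();
translate([0, 516, 0]) I_beam();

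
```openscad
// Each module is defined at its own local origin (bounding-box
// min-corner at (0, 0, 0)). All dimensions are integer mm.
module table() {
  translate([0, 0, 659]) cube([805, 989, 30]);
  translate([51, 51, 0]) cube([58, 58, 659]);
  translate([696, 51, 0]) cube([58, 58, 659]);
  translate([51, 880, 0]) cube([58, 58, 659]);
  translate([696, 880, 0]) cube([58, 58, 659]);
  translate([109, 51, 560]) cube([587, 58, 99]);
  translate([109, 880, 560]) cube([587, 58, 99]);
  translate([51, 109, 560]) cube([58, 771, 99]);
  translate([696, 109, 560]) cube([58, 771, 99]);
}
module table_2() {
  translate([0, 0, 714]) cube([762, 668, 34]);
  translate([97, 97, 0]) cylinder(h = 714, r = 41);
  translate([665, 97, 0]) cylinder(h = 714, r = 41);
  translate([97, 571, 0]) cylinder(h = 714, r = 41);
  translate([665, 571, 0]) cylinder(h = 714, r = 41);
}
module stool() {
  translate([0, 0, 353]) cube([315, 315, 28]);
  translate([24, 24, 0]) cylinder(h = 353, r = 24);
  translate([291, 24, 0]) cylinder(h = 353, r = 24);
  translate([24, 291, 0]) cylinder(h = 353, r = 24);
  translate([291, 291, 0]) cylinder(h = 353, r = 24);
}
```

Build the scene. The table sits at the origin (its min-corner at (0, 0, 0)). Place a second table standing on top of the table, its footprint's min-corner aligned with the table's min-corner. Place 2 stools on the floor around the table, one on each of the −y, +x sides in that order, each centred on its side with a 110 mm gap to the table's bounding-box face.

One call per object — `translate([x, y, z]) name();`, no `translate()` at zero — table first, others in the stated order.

table();
translate([0, 0, 689]) table_2();
translate([245, -425, 0]) stool();
translate([915, 337, 0]) stool();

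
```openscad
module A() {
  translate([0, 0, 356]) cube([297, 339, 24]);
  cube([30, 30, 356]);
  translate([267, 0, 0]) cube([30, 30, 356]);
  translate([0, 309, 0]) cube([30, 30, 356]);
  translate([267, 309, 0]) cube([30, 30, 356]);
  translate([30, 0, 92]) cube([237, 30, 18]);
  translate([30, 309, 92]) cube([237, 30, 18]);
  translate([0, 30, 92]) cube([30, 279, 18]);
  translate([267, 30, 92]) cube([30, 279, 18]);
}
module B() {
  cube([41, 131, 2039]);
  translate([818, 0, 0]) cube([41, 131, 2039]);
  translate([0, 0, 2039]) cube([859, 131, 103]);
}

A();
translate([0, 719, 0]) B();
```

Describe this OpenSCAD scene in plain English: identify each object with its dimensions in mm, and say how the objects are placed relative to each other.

A is a four-legged stool. The seat is a 297×339×24 mm slab whose top surface is at z = 380 mm; four square legs, each 30×30 mm in cross-section, run from the floor (z = 0) to the underside of the seat, each flush with a corner of the seat. Four stretchers, 30 mm wide and 18 mm tall, connect adjacent legs with their undersides at z = 92 mm, each running between the inner faces of the legs it joins and aligned with the legs' outer faces on the other axis.

B is a door frame. The clear opening is 777 mm wide and 2039 mm high. Two 41 mm wide jambs, 131 mm deep, stand either side of the opening from the floor to the top of the opening. A 103 mm thick head sits across the top of both jambs, spanning the full outside width of the frame.

The door frame is on the floor beside the stool on its +y side.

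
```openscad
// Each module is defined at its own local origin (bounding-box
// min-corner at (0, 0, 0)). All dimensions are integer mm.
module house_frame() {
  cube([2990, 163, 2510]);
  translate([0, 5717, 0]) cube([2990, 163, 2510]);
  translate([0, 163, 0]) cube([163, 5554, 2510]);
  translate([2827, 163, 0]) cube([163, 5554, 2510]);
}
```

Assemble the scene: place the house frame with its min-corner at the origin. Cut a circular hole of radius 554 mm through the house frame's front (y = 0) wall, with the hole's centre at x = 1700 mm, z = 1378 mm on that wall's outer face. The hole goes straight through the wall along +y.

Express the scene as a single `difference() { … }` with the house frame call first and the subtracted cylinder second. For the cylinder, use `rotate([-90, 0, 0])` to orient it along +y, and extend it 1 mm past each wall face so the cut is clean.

difference() {
  house_frame();
  translate([1700, -1, 1378]) rotate([-90, 0, 0]) cylinder(h = 165, r = 554);
}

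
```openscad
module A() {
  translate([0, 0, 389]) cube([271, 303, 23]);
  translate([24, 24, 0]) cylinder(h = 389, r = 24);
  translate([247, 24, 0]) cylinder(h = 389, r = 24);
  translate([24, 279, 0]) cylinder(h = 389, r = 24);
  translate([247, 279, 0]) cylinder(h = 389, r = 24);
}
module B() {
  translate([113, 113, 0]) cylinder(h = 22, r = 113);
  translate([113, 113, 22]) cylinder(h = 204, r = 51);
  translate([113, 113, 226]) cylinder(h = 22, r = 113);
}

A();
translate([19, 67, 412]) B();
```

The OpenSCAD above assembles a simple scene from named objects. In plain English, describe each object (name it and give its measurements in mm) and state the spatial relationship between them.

A is a simple wooden stool: a rectangular seat 271 mm (x) by 303 mm (y), 23 mm thick, top face at z = 412 mm, on four round legs, each 48 mm in diameter. The legs rest on z = 0, each leg's axis is inset half a diameter from the nearest pair of seat edges (so the leg's bounding box is flush with the corner).

B is a spool: two coaxial disc flanges of radius 113 mm and thickness 22 mm, joined by a core cylinder of radius 51 mm and height 204 mm. The lower flange rests on z = 0 and the three cylinders share a vertical axis.

The spool is on top of the stool.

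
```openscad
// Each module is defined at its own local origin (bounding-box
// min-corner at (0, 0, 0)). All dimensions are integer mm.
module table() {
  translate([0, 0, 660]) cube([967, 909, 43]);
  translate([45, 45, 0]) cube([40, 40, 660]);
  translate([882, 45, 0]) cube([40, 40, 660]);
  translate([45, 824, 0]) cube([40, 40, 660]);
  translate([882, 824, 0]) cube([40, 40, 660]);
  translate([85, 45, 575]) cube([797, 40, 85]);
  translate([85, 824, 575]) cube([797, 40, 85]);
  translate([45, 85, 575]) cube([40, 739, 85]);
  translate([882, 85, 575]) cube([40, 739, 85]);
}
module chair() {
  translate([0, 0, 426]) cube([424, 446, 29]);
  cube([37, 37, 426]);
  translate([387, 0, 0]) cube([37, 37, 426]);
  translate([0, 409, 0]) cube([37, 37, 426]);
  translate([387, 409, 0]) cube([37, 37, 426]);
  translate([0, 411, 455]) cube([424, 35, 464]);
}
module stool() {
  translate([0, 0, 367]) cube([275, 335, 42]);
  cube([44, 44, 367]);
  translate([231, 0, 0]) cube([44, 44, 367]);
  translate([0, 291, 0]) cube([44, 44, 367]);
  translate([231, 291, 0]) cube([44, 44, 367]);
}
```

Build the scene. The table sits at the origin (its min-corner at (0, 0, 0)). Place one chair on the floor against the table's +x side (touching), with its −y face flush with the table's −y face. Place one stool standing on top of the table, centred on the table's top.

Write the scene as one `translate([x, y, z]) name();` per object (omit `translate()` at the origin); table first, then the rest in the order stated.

table();
translate([967, 0, 0]) chair();
translate([346, 287, 703]) stool();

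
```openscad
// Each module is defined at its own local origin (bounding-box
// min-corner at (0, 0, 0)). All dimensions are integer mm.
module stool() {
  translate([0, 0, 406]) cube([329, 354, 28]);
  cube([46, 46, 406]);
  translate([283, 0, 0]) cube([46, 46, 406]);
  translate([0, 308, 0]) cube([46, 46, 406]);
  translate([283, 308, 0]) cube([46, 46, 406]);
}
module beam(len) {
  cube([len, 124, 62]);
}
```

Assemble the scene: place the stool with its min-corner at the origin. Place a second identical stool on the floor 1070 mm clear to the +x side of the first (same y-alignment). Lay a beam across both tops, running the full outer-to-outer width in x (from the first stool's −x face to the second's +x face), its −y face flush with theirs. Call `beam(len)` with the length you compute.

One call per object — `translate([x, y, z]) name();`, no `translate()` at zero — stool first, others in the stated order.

stool();
translate([1399, 0, 0]) stool();
translate([0, 0, 434]) beam(1728);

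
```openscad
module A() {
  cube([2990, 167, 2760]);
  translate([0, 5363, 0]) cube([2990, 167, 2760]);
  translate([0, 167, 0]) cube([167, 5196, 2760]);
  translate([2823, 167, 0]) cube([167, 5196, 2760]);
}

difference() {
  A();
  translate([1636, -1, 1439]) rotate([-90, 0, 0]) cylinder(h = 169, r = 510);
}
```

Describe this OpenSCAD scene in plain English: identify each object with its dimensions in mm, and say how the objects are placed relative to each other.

A is the wall frame of a small rectangular building: four walls, each 2760 mm tall and 167 mm thick, enclosing a footprint 2990 mm (x) by 5530 mm (y) outside-to-outside, with no floor or roof. The front and back walls (the −y and +y sides) span the full width; the two side walls fit between them.

The house frame has a circular hole of radius 510 mm through its front wall, centred at (x = 1636, z = 1439).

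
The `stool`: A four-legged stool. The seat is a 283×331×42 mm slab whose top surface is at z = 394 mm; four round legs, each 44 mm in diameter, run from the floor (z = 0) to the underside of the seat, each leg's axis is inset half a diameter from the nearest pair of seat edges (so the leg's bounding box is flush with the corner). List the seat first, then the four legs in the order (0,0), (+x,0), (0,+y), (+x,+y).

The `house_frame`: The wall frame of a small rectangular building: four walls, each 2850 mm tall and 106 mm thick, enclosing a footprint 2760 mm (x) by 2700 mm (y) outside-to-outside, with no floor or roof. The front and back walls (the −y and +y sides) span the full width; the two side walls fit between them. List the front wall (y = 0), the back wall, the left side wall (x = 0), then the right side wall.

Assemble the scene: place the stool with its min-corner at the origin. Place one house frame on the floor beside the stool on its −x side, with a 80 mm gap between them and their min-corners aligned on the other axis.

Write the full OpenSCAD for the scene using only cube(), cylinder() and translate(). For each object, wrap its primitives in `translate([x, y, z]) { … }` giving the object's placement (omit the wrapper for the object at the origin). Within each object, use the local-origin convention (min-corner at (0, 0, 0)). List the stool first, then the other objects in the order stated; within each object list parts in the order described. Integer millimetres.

translate([0, 0, 352]) cube([283, 331, 42]);
translate([22, 22, 0]) cylinder(h = 352, r = 22);
translate([261, 22, 0]) cylinder(h = 352, r = 22);
translate([22, 309, 0]) cylinder(h = 352, r = 22);
translate([261, 309, 0]) cylinder(h = 352, r = 22);
translate([-2840, 0, 0]) {
  cube([2760, 106, 2850]);
  translate([0, 2594, 0]) cube([2760, 106, 2850]);
  translate([0, 106, 0]) cube([106, 2488, 2850]);
  translate([2654, 106, 0]) cube([106, 2488, 2850]);
}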